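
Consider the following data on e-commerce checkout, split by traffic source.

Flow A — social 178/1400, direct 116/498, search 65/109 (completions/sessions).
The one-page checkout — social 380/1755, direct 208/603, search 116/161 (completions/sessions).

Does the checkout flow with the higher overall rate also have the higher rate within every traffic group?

Social: Flow A 178/1400 = 12.7%, the one-page checkout 380/1755 = 21.7% → the one-page checkout
Direct: Flow A 116/498 = 23.3%, the one-page checkout 208/603 = 34.5% → the one-page checkout
Search: Flow A 65/109 = 59.6%, the one-page checkout 116/161 = 72.0% → the one-page checkout
Overall: Flow A 359/2007 = 17.9%, the one-page checkout 704/2519 = 27.9% → the one-page checkout
The one-page checkout wins overall and in every traffic group — no reversal.

Yes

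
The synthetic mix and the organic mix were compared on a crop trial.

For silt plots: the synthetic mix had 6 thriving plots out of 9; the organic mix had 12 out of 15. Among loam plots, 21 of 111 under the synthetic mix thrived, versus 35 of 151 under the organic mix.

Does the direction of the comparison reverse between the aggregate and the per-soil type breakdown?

No

Silt: the synthetic mix 6/9 = 66.7%, the organic mix 12/15 = 80.0% → the organic mix
Loam: the synthetic mix 21/111 = 18.9%, the organic mix 35/151 = 23.2% → the organic mix
Overall: the synthetic mix 27/120 = 22.5%, the organic mix 47/166 = 28.3% → the organic mix
The organic mix wins overall and in every soil group — no reversal.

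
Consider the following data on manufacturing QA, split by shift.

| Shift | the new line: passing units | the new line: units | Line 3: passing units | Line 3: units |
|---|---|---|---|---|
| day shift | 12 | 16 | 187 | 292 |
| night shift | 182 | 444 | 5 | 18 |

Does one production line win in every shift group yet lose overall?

Yes

Day shift: the new line 12/16 = 75.0%, Line 3 187/292 = 64.0% → the new line
Night shift: the new line 182/444 = 41.0%, Line 3 5/18 = 27.8% → the new line
Overall: the new line 194/460 = 42.2%, Line 3 192/310 = 61.9% → Line 3
The new line wins each shift group but Line 3 wins overall — the comparison reverses. The new line's units skew toward night shift, which has a lower base rate.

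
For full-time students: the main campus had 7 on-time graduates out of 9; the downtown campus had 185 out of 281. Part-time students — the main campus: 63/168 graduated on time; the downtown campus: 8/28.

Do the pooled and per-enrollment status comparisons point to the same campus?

Full-time: the main campus 7/9 = 77.8%, the downtown campus 185/281 = 65.8% → the main campus
Part-time: the main campus 63/168 = 37.5%, the downtown campus 8/28 = 28.6% → the main campus
Overall: the main campus 70/177 = 39.5%, the downtown campus 193/309 = 62.5% → the downtown campus
The main campus wins each enrollment group but the downtown campus wins overall — the comparison reverses. The main campus's students skew toward part-time, which has a lower base rate.

No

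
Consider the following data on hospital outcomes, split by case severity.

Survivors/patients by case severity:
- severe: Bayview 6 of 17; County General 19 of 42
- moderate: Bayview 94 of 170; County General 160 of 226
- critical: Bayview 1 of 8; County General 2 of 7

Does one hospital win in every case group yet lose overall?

Severe: Bayview 6/17 = 35.3%, County General 19/42 = 45.2% → County General
Moderate: Bayview 94/170 = 55.3%, County General 160/226 = 70.8% → County General
Critical: Bayview 1/8 = 12.5%, County General 2/7 = 28.6% → County General
Overall: Bayview 101/195 = 51.8%, County General 181/275 = 65.8% → County General
County General wins overall and in every case group — no reversal.

No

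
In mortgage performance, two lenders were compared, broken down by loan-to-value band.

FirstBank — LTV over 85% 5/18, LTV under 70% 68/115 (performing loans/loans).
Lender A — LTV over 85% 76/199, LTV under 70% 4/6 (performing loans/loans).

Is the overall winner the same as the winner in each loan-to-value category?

No

LTV over 85%: FirstBank 5/18 = 27.8%, Lender A 76/199 = 38.2% → Lender A
LTV under 70%: FirstBank 68/115 = 59.1%, Lender A 4/6 = 66.7% → Lender A
Overall: FirstBank 73/133 = 54.9%, Lender A 80/205 = 39.0% → FirstBank
Lender A wins each loan-to-value group but FirstBank wins overall — the comparison reverses. Lender A's loans skew toward LTV over 85%, which has a lower base rate.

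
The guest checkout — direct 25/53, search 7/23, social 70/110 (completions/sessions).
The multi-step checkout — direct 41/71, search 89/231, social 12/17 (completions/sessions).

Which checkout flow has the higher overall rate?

Direct: the guest checkout 25/53 = 47.2%, the multi-step checkout 41/71 = 57.7% → the multi-step checkout
Search: the guest checkout 7/23 = 30.4%, the multi-step checkout 89/231 = 38.5% → the multi-step checkout
Social: the guest checkout 70/110 = 63.6%, the multi-step checkout 12/17 = 70.6% → the multi-step checkout
Overall: the guest checkout 102/186 = 54.8%, the multi-step checkout 142/319 = 44.5% → the guest checkout
(The multi-step checkout wins every traffic group but the guest checkout wins overall — the multi-step checkout's sessions skew toward the low-rate search group.)

the guest checkout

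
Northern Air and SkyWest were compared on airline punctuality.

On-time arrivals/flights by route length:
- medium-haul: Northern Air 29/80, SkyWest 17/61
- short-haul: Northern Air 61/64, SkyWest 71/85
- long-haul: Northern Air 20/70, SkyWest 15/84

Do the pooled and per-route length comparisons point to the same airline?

Yes

Medium-haul: Northern Air 29/80 = 36.2%, SkyWest 17/61 = 27.9% → Northern Air
Short-haul: Northern Air 61/64 = 95.3%, SkyWest 71/85 = 83.5% → Northern Air
Long-haul: Northern Air 20/70 = 28.6%, SkyWest 15/84 = 17.9% → Northern Air
Overall: Northern Air 110/214 = 51.4%, SkyWest 103/230 = 44.8% → Northern Air
Northern Air wins overall and in every route group — no reversal.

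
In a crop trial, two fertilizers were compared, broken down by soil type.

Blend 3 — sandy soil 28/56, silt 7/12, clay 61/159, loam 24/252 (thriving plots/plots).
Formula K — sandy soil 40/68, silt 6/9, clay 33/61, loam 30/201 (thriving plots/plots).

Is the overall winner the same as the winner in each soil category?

Yes

Sandy soil: Blend 3 28/56 = 50.0%, Formula K 40/68 = 58.8% → Formula K
Silt: Blend 3 7/12 = 58.3%, Formula K 6/9 = 66.7% → Formula K
Clay: Blend 3 61/159 = 38.4%, Formula K 33/61 = 54.1% → Formula K
Loam: Blend 3 24/252 = 9.5%, Formula K 30/201 = 14.9% → Formula K
Overall: Blend 3 120/479 = 25.1%, Formula K 109/339 = 32.2% → Formula K
Formula K wins overall and in every soil group — no reversal.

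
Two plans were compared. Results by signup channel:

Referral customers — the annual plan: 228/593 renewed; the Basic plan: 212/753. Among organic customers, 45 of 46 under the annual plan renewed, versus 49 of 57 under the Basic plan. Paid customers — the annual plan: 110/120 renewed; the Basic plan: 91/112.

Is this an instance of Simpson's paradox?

No

Referral: the annual plan 228/593 = 38.4%, the Basic plan 212/753 = 28.2% → the annual plan
Organic: the annual plan 45/46 = 97.8%, the Basic plan 49/57 = 86.0% → the annual plan
Paid: the annual plan 110/120 = 91.7%, the Basic plan 91/112 = 81.2% → the annual plan
Overall: the annual plan 383/759 = 50.5%, the Basic plan 352/922 = 38.2% → the annual plan
The annual plan wins overall and in every signup group — no reversal.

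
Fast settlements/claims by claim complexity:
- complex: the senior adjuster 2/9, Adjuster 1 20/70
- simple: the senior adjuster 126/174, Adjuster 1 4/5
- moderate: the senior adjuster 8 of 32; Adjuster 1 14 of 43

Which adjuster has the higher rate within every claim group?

Adjuster 1

Complex: the senior adjuster 2/9 = 22.2%, Adjuster 1 20/70 = 28.6% → Adjuster 1
Simple: the senior adjuster 126/174 = 72.4%, Adjuster 1 4/5 = 80.0% → Adjuster 1
Moderate: the senior adjuster 8/32 = 25.0%, Adjuster 1 14/43 = 32.6% → Adjuster 1
Adjuster 1 has the higher rate in all 3 groups.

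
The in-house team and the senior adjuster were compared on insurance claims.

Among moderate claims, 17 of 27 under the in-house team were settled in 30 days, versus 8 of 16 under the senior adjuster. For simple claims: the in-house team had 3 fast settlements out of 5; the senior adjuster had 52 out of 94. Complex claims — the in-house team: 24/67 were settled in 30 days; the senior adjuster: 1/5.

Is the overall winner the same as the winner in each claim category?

Moderate: the in-house team 17/27 = 63.0%, the senior adjuster 8/16 = 50.0% → the in-house team
Simple: the in-house team 3/5 = 60.0%, the senior adjuster 52/94 = 55.3% → the in-house team
Complex: the in-house team 24/67 = 35.8%, the senior adjuster 1/5 = 20.0% → the in-house team
Overall: the in-house team 44/99 = 44.4%, the senior adjuster 61/115 = 53.0% → the senior adjuster
The in-house team wins each claim group but the senior adjuster wins overall — the comparison reverses. The in-house team's claims skew toward complex, which has a lower base rate.

No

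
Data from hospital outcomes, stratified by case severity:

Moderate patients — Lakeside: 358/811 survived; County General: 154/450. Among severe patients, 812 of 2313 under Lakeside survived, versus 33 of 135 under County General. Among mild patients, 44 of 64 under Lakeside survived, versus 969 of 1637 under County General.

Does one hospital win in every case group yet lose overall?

Yes

Moderate: Lakeside 358/811 = 44.1%, County General 154/450 = 34.2% → Lakeside
Severe: Lakeside 812/2313 = 35.1%, County General 33/135 = 24.4% → Lakeside
Mild: Lakeside 44/64 = 68.8%, County General 969/1637 = 59.2% → Lakeside
Overall: Lakeside 1214/3188 = 38.1%, County General 1156/2222 = 52.0% → County General
Lakeside wins each case group but County General wins overall — the comparison reverses. Lakeside's patients skew toward severe, which has a lower base rate.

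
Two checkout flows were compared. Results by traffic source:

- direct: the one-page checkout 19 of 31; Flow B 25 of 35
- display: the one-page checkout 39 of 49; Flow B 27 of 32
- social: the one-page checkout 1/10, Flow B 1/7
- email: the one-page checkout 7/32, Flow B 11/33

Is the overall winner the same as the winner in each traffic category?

Yes

Direct: the one-page checkout 19/31 = 61.3%, Flow B 25/35 = 71.4% → Flow B
Display: the one-page checkout 39/49 = 79.6%, Flow B 27/32 = 84.4% → Flow B
Social: the one-page checkout 1/10 = 10.0%, Flow B 1/7 = 14.3% → Flow B
Email: the one-page checkout 7/32 = 21.9%, Flow B 11/33 = 33.3% → Flow B
Overall: the one-page checkout 66/122 = 54.1%, Flow B 64/107 = 59.8% → Flow B
Flow B wins overall and in every traffic group — no reversal.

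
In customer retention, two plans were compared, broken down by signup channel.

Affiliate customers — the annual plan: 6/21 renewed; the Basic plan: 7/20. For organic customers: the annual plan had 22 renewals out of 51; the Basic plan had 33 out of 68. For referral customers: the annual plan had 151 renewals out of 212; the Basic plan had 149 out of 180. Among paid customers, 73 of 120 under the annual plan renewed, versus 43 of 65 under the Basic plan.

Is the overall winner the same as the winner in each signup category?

Affiliate: the annual plan 6/21 = 28.6%, the Basic plan 7/20 = 35.0% → the Basic plan
Organic: the annual plan 22/51 = 43.1%, the Basic plan 33/68 = 48.5% → the Basic plan
Referral: the annual plan 151/212 = 71.2%, the Basic plan 149/180 = 82.8% → the Basic plan
Paid: the annual plan 73/120 = 60.8%, the Basic plan 43/65 = 66.2% → the Basic plan
Overall: the annual plan 252/404 = 62.4%, the Basic plan 232/333 = 69.7% → the Basic plan
The Basic plan wins overall and in every signup group — no reversal.

Yes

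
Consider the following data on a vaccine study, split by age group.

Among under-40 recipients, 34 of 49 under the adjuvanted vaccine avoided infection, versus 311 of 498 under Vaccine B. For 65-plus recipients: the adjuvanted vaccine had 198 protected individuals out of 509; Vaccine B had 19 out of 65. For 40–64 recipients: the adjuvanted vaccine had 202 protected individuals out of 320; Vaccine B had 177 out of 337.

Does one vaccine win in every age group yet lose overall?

Under-40: the adjuvanted vaccine 34/49 = 69.4%, Vaccine B 311/498 = 62.4% → the adjuvanted vaccine
65-plus: the adjuvanted vaccine 198/509 = 38.9%, Vaccine B 19/65 = 29.2% → the adjuvanted vaccine
40–64: the adjuvanted vaccine 202/320 = 63.1%, Vaccine B 177/337 = 52.5% → the adjuvanted vaccine
Overall: the adjuvanted vaccine 434/878 = 49.4%, Vaccine B 507/900 = 56.3% → Vaccine B
The adjuvanted vaccine wins each age group but Vaccine B wins overall — the comparison reverses. The adjuvanted vaccine's recipients skew toward 65-plus, which has a lower base rate.

Yes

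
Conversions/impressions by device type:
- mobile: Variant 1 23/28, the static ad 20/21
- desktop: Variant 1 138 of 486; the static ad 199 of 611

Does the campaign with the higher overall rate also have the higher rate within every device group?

Yes

Mobile: Variant 1 23/28 = 82.1%, the static ad 20/21 = 95.2% → the static ad
Desktop: Variant 1 138/486 = 28.4%, the static ad 199/611 = 32.6% → the static ad
Overall: Variant 1 161/514 = 31.3%, the static ad 219/632 = 34.7% → the static ad
The static ad wins overall and in every device group — no reversal.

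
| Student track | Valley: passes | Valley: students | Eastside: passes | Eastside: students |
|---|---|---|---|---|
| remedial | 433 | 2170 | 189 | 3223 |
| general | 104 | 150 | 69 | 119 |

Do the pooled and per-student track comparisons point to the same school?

Remedial: Valley 433/2170 = 20.0%, Eastside 189/3223 = 5.9% → Valley
General: Valley 104/150 = 69.3%, Eastside 69/119 = 58.0% → Valley
Overall: Valley 537/2320 = 23.1%, Eastside 258/3342 = 7.7% → Valley
Valley wins overall and in every student group — no reversal.

Yes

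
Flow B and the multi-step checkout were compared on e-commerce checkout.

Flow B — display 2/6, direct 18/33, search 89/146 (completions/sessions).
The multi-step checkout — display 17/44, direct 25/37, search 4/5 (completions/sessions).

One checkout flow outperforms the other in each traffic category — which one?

the multi-step checkout

Display: Flow B 2/6 = 33.3%, the multi-step checkout 17/44 = 38.6% → the multi-step checkout
Direct: Flow B 18/33 = 54.5%, the multi-step checkout 25/37 = 67.6% → the multi-step checkout
Search: Flow B 89/146 = 61.0%, the multi-step checkout 4/5 = 80.0% → the multi-step checkout
The multi-step checkout has the higher rate in all 3 groups.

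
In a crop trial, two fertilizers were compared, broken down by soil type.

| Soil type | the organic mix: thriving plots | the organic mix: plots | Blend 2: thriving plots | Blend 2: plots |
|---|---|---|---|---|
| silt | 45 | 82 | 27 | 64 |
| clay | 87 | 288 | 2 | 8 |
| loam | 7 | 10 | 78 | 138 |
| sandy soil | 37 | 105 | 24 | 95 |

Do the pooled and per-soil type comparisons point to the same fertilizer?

Silt: the organic mix 45/82 = 54.9%, Blend 2 27/64 = 42.2% → the organic mix
Clay: the organic mix 87/288 = 30.2%, Blend 2 2/8 = 25.0% → the organic mix
Loam: the organic mix 7/10 = 70.0%, Blend 2 78/138 = 56.5% → the organic mix
Sandy soil: the organic mix 37/105 = 35.2%, Blend 2 24/95 = 25.3% → the organic mix
Overall: the organic mix 176/485 = 36.3%, Blend 2 131/305 = 43.0% → Blend 2
The organic mix wins each soil group but Blend 2 wins overall — the comparison reverses. The organic mix's plots skew toward clay, which has a lower base rate.

No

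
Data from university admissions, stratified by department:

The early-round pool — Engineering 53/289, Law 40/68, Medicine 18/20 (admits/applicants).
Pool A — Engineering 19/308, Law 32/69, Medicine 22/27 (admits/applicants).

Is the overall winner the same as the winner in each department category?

Engineering: the early-round pool 53/289 = 18.3%, Pool A 19/308 = 6.2% → the early-round pool
Law: the early-round pool 40/68 = 58.8%, Pool A 32/69 = 46.4% → the early-round pool
Medicine: the early-round pool 18/20 = 90.0%, Pool A 22/27 = 81.5% → the early-round pool
Overall: the early-round pool 111/377 = 29.4%, Pool A 73/404 = 18.1% → the early-round pool
The early-round pool wins overall and in every department group — no reversal.

Yes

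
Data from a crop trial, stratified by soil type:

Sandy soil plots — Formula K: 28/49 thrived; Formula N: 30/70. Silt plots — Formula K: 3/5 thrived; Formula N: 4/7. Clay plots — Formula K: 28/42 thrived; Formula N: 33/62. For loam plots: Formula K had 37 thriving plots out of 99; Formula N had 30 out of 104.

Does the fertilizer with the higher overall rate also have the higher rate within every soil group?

Sandy soil: Formula K 28/49 = 57.1%, Formula N 30/70 = 42.9% → Formula K
Silt: Formula K 3/5 = 60.0%, Formula N 4/7 = 57.1% → Formula K
Clay: Formula K 28/42 = 66.7%, Formula N 33/62 = 53.2% → Formula K
Loam: Formula K 37/99 = 37.4%, Formula N 30/104 = 28.8% → Formula K
Overall: Formula K 96/195 = 49.2%, Formula N 97/243 = 39.9% → Formula K
Formula K wins overall and in every soil group — no reversal.

Yes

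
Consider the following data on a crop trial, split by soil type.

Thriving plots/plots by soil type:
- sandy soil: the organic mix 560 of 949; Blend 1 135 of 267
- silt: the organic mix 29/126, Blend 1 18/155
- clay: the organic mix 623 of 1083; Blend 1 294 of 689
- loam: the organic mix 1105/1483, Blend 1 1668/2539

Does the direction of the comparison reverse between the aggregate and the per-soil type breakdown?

No

Sandy soil: the organic mix 560/949 = 59.0%, Blend 1 135/267 = 50.6% → the organic mix
Silt: the organic mix 29/126 = 23.0%, Blend 1 18/155 = 11.6% → the organic mix
Clay: the organic mix 623/1083 = 57.5%, Blend 1 294/689 = 42.7% → the organic mix
Loam: the organic mix 1105/1483 = 74.5%, Blend 1 1668/2539 = 65.7% → the organic mix
Overall: the organic mix 2317/3641 = 63.6%, Blend 1 2115/3650 = 57.9% → the organic mix
The organic mix wins overall and in every soil group — no reversal.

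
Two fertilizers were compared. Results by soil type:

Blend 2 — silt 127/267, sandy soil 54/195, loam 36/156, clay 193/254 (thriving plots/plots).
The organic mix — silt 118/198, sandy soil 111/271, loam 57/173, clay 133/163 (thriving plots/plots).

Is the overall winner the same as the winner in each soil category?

Silt: Blend 2 127/267 = 47.6%, the organic mix 118/198 = 59.6% → the organic mix
Sandy soil: Blend 2 54/195 = 27.7%, the organic mix 111/271 = 41.0% → the organic mix
Loam: Blend 2 36/156 = 23.1%, the organic mix 57/173 = 32.9% → the organic mix
Clay: Blend 2 193/254 = 76.0%, the organic mix 133/163 = 81.6% → the organic mix
Overall: Blend 2 410/872 = 47.0%, the organic mix 419/805 = 52.0% → the organic mix
The organic mix wins overall and in every soil group — no reversal.

Yes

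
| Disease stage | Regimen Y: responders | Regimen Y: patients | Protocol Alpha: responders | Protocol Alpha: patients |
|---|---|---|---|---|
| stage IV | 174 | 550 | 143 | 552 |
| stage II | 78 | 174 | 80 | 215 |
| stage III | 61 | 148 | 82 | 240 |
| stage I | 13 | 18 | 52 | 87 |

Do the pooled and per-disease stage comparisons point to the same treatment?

Stage IV: Regimen Y 174/550 = 31.6%, Protocol Alpha 143/552 = 25.9% → Regimen Y
Stage II: Regimen Y 78/174 = 44.8%, Protocol Alpha 80/215 = 37.2% → Regimen Y
Stage III: Regimen Y 61/148 = 41.2%, Protocol Alpha 82/240 = 34.2% → Regimen Y
Stage I: Regimen Y 13/18 = 72.2%, Protocol Alpha 52/87 = 59.8% → Regimen Y
Overall: Regimen Y 326/890 = 36.6%, Protocol Alpha 357/1094 = 32.6% → Regimen Y
Regimen Y wins overall and in every disease group — no reversal.

Yes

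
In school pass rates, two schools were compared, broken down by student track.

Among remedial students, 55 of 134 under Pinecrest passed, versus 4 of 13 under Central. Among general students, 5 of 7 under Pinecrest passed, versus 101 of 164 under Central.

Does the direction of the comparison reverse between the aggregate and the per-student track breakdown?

Yes

Remedial: Pinecrest 55/134 = 41.0%, Central 4/13 = 30.8% → Pinecrest
General: Pinecrest 5/7 = 71.4%, Central 101/164 = 61.6% → Pinecrest
Overall: Pinecrest 60/141 = 42.6%, Central 105/177 = 59.3% → Central
Pinecrest wins each student group but Central wins overall — the comparison reverses. Pinecrest's students skew toward remedial, which has a lower base rate.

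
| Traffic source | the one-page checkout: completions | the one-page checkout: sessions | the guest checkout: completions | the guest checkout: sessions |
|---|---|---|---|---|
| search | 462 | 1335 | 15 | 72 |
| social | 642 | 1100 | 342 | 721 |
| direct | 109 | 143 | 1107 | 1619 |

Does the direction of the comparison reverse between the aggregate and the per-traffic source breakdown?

Search: the one-page checkout 462/1335 = 34.6%, the guest checkout 15/72 = 20.8% → the one-page checkout
Social: the one-page checkout 642/1100 = 58.4%, the guest checkout 342/721 = 47.4% → the one-page checkout
Direct: the one-page checkout 109/143 = 76.2%, the guest checkout 1107/1619 = 68.4% → the one-page checkout
Overall: the one-page checkout 1213/2578 = 47.1%, the guest checkout 1464/2412 = 60.7% → the guest checkout
The one-page checkout wins each traffic group but the guest checkout wins overall — the comparison reverses. The one-page checkout's sessions skew toward search, which has a lower base rate.

Yes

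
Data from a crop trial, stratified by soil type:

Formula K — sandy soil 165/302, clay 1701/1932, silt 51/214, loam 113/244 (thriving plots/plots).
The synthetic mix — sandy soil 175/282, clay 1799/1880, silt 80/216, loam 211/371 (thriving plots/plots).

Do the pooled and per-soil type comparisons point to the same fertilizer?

Yes

Sandy soil: Formula K 165/302 = 54.6%, the synthetic mix 175/282 = 62.1% → the synthetic mix
Clay: Formula K 1701/1932 = 88.0%, the synthetic mix 1799/1880 = 95.7% → the synthetic mix
Silt: Formula K 51/214 = 23.8%, the synthetic mix 80/216 = 37.0% → the synthetic mix
Loam: Formula K 113/244 = 46.3%, the synthetic mix 211/371 = 56.9% → the synthetic mix
Overall: Formula K 2030/2692 = 75.4%, the synthetic mix 2265/2749 = 82.4% → the synthetic mix
The synthetic mix wins overall and in every soil group — no reversal.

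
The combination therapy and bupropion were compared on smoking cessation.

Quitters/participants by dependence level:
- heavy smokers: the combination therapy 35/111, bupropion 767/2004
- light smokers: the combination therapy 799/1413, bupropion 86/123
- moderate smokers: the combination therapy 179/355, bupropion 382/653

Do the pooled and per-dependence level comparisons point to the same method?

No

Heavy smokers: the combination therapy 35/111 = 31.5%, bupropion 767/2004 = 38.3% → bupropion
Light smokers: the combination therapy 799/1413 = 56.5%, bupropion 86/123 = 69.9% → bupropion
Moderate smokers: the combination therapy 179/355 = 50.4%, bupropion 382/653 = 58.5% → bupropion
Overall: the combination therapy 1013/1879 = 53.9%, bupropion 1235/2780 = 44.4% → the combination therapy
Bupropion wins each dependence group but the combination therapy wins overall — the comparison reverses. Bupropion's participants skew toward heavy smokers, which has a lower base rate.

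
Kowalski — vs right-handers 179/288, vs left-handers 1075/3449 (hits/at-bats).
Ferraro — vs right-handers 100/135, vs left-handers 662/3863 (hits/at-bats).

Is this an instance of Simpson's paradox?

No

Vs right-handers: Kowalski 179/288 = 62.2%, Ferraro 100/135 = 74.1% → Ferraro
Vs left-handers: Kowalski 1075/3449 = 31.2%, Ferraro 662/3863 = 17.1% → Kowalski
Overall: Kowalski 1254/3737 = 33.6%, Ferraro 762/3998 = 19.1% → Kowalski
Neither sweeps: Kowalski wins 1 of 2 groups, Ferraro wins 1. Kowalski wins overall but not every group — no Simpson reversal.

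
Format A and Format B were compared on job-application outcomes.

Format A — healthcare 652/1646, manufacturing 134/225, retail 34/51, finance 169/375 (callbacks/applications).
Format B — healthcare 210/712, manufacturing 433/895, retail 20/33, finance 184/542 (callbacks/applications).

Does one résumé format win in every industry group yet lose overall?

Healthcare: Format A 652/1646 = 39.6%, Format B 210/712 = 29.5% → Format A
Manufacturing: Format A 134/225 = 59.6%, Format B 433/895 = 48.4% → Format A
Retail: Format A 34/51 = 66.7%, Format B 20/33 = 60.6% → Format A
Finance: Format A 169/375 = 45.1%, Format B 184/542 = 33.9% → Format A
Overall: Format A 989/2297 = 43.1%, Format B 847/2182 = 38.8% → Format A
Format A wins overall and in every industry group — no reversal.

No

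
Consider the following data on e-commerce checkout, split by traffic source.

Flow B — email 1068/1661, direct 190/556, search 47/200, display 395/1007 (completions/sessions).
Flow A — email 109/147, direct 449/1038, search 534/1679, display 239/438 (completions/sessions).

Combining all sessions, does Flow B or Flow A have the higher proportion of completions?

Flow B

Email: Flow B 1068/1661 = 64.3%, Flow A 109/147 = 74.1% → Flow A
Direct: Flow B 190/556 = 34.2%, Flow A 449/1038 = 43.3% → Flow A
Search: Flow B 47/200 = 23.5%, Flow A 534/1679 = 31.8% → Flow A
Display: Flow B 395/1007 = 39.2%, Flow A 239/438 = 54.6% → Flow A
Overall: Flow B 1700/3424 = 49.6%, Flow A 1331/3302 = 40.3% → Flow B
(Flow A wins every traffic group but Flow B wins overall — Flow A's sessions skew toward the low-rate search group.)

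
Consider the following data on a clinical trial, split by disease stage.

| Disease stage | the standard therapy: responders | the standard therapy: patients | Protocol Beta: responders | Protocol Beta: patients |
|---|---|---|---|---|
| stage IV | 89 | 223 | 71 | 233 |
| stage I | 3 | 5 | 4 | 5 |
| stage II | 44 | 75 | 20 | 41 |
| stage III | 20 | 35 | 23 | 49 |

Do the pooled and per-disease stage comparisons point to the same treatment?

Stage IV: the standard therapy 89/223 = 39.9%, Protocol Beta 71/233 = 30.5% → the standard therapy
Stage I: the standard therapy 3/5 = 60.0%, Protocol Beta 4/5 = 80.0% → Protocol Beta
Stage II: the standard therapy 44/75 = 58.7%, Protocol Beta 20/41 = 48.8% → the standard therapy
Stage III: the standard therapy 20/35 = 57.1%, Protocol Beta 23/49 = 46.9% → the standard therapy
Overall: the standard therapy 156/338 = 46.2%, Protocol Beta 118/328 = 36.0% → the standard therapy
Neither sweeps: the standard therapy wins 3 of 4 groups, Protocol Beta wins 1. The standard therapy wins overall but not every group — no Simpson reversal.

No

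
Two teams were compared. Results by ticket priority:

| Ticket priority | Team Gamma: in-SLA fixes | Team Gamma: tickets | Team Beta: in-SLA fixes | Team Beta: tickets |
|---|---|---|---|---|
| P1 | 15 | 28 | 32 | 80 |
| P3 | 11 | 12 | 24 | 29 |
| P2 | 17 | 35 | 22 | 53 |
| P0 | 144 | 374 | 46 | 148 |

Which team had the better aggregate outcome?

Team Gamma

P1: Team Gamma 15/28 = 53.6%, Team Beta 32/80 = 40.0% → Team Gamma
P3: Team Gamma 11/12 = 91.7%, Team Beta 24/29 = 82.8% → Team Gamma
P2: Team Gamma 17/35 = 48.6%, Team Beta 22/53 = 41.5% → Team Gamma
P0: Team Gamma 144/374 = 38.5%, Team Beta 46/148 = 31.1% → Team Gamma
Overall: Team Gamma 187/449 = 41.6%, Team Beta 124/310 = 40.0% → Team Gamma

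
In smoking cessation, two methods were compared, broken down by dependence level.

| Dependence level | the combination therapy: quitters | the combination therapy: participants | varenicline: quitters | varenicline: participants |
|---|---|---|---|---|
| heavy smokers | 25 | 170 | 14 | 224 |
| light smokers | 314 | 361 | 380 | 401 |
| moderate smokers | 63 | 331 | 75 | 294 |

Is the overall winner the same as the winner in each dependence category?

No

Heavy smokers: the combination therapy 25/170 = 14.7%, varenicline 14/224 = 6.2% → the combination therapy
Light smokers: the combination therapy 314/361 = 87.0%, varenicline 380/401 = 94.8% → varenicline
Moderate smokers: the combination therapy 63/331 = 19.0%, varenicline 75/294 = 25.5% → varenicline
Overall: the combination therapy 402/862 = 46.6%, varenicline 469/919 = 51.0% → varenicline
Neither sweeps: the combination therapy wins 1 of 3 groups, varenicline wins 2. Varenicline wins overall but not every group — no Simpson reversal.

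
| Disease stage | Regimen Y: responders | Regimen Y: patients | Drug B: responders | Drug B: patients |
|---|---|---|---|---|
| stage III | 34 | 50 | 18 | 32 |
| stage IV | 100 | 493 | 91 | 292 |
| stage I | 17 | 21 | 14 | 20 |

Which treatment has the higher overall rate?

Stage III: Regimen Y 34/50 = 68.0%, Drug B 18/32 = 56.2% → Regimen Y
Stage IV: Regimen Y 100/493 = 20.3%, Drug B 91/292 = 31.2% → Drug B
Stage I: Regimen Y 17/21 = 81.0%, Drug B 14/20 = 70.0% → Regimen Y
Overall: Regimen Y 151/564 = 26.8%, Drug B 123/344 = 35.8% → Drug B
(Neither sweeps every disease group, but Drug B has the higher pooled rate.)

Drug B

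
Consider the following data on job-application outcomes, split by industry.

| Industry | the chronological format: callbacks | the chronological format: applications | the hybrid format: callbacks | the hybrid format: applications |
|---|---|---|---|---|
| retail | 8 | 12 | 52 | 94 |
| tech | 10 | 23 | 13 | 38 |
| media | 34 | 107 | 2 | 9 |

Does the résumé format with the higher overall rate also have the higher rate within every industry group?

Retail: the chronological format 8/12 = 66.7%, the hybrid format 52/94 = 55.3% → the chronological format
Tech: the chronological format 10/23 = 43.5%, the hybrid format 13/38 = 34.2% → the chronological format
Media: the chronological format 34/107 = 31.8%, the hybrid format 2/9 = 22.2% → the chronological format
Overall: the chronological format 52/142 = 36.6%, the hybrid format 67/141 = 47.5% → the hybrid format
The chronological format wins each industry group but the hybrid format wins overall — the comparison reverses. The chronological format's applications skew toward media, which has a lower base rate.

No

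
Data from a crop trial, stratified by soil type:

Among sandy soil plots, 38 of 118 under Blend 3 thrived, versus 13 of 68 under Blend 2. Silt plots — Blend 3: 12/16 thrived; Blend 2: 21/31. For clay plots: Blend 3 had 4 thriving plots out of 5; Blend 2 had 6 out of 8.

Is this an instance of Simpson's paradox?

Sandy soil: Blend 3 38/118 = 32.2%, Blend 2 13/68 = 19.1% → Blend 3
Silt: Blend 3 12/16 = 75.0%, Blend 2 21/31 = 67.7% → Blend 3
Clay: Blend 3 4/5 = 80.0%, Blend 2 6/8 = 75.0% → Blend 3
Overall: Blend 3 54/139 = 38.8%, Blend 2 40/107 = 37.4% → Blend 3
Blend 3 wins overall and in every soil group — no reversal.

No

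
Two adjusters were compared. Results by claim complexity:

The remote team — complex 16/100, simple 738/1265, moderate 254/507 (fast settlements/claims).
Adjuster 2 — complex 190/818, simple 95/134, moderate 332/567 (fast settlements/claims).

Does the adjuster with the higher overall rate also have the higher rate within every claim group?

Complex: the remote team 16/100 = 16.0%, Adjuster 2 190/818 = 23.2% → Adjuster 2
Simple: the remote team 738/1265 = 58.3%, Adjuster 2 95/134 = 70.9% → Adjuster 2
Moderate: the remote team 254/507 = 50.1%, Adjuster 2 332/567 = 58.6% → Adjuster 2
Overall: the remote team 1008/1872 = 53.8%, Adjuster 2 617/1519 = 40.6% → the remote team
Adjuster 2 wins each claim group but the remote team wins overall — the comparison reverses. Adjuster 2's claims skew toward complex, which has a lower base rate.

No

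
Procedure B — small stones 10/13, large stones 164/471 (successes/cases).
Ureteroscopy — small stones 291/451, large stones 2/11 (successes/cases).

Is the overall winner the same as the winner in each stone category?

Small stones: Procedure B 10/13 = 76.9%, ureteroscopy 291/451 = 64.5% → Procedure B
Large stones: Procedure B 164/471 = 34.8%, ureteroscopy 2/11 = 18.2% → Procedure B
Overall: Procedure B 174/484 = 36.0%, ureteroscopy 293/462 = 63.4% → ureteroscopy
Procedure B wins each stone group but ureteroscopy wins overall — the comparison reverses. Procedure B's cases skew toward large stones, which has a lower base rate.

No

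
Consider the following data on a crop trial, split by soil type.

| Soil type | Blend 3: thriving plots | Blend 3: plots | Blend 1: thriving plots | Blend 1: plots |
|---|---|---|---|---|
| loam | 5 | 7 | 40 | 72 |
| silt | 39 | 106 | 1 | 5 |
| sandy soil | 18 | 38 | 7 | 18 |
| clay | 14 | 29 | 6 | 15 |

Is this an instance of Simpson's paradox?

Loam: Blend 3 5/7 = 71.4%, Blend 1 40/72 = 55.6% → Blend 3
Silt: Blend 3 39/106 = 36.8%, Blend 1 1/5 = 20.0% → Blend 3
Sandy soil: Blend 3 18/38 = 47.4%, Blend 1 7/18 = 38.9% → Blend 3
Clay: Blend 3 14/29 = 48.3%, Blend 1 6/15 = 40.0% → Blend 3
Overall: Blend 3 76/180 = 42.2%, Blend 1 54/110 = 49.1% → Blend 1
Blend 3 wins each soil group but Blend 1 wins overall — the comparison reverses. Blend 3's plots skew toward silt, which has a lower base rate.

Yes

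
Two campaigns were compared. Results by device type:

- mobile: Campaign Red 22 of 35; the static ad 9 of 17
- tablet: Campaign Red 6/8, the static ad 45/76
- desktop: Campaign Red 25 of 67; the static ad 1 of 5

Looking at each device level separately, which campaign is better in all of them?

Campaign Red

Mobile: Campaign Red 22/35 = 62.9%, the static ad 9/17 = 52.9% → Campaign Red
Tablet: Campaign Red 6/8 = 75.0%, the static ad 45/76 = 59.2% → Campaign Red
Desktop: Campaign Red 25/67 = 37.3%, the static ad 1/5 = 20.0% → Campaign Red
Campaign Red has the higher rate in all 3 groups.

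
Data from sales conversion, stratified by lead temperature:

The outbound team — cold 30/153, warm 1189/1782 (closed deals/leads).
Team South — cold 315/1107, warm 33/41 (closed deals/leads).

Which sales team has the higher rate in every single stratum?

Cold: the outbound team 30/153 = 19.6%, Team South 315/1107 = 28.5% → Team South
Warm: the outbound team 1189/1782 = 66.7%, Team South 33/41 = 80.5% → Team South
Team South has the higher rate in both groups.

Team South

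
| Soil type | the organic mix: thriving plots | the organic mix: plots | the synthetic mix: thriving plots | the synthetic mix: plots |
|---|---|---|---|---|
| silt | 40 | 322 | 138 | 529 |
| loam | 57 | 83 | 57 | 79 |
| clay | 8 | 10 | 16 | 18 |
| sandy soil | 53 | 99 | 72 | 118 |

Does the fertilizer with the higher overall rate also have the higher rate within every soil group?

Silt: the organic mix 40/322 = 12.4%, the synthetic mix 138/529 = 26.1% → the synthetic mix
Loam: the organic mix 57/83 = 68.7%, the synthetic mix 57/79 = 72.2% → the synthetic mix
Clay: the organic mix 8/10 = 80.0%, the synthetic mix 16/18 = 88.9% → the synthetic mix
Sandy soil: the organic mix 53/99 = 53.5%, the synthetic mix 72/118 = 61.0% → the synthetic mix
Overall: the organic mix 158/514 = 30.7%, the synthetic mix 283/744 = 38.0% → the synthetic mix
The synthetic mix wins overall and in every soil group — no reversal.

Yes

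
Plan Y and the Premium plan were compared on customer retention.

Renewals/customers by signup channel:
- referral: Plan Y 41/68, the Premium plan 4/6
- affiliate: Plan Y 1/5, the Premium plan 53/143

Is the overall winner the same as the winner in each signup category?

No

Referral: Plan Y 41/68 = 60.3%, the Premium plan 4/6 = 66.7% → the Premium plan
Affiliate: Plan Y 1/5 = 20.0%, the Premium plan 53/143 = 37.1% → the Premium plan
Overall: Plan Y 42/73 = 57.5%, the Premium plan 57/149 = 38.3% → Plan Y
The Premium plan wins each signup group but Plan Y wins overall — the comparison reverses. The Premium plan's customers skew toward affiliate, which has a lower base rate.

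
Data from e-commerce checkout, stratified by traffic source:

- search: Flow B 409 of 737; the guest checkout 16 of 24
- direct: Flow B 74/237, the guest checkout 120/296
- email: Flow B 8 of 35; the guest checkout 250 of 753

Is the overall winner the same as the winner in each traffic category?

Search: Flow B 409/737 = 55.5%, the guest checkout 16/24 = 66.7% → the guest checkout
Direct: Flow B 74/237 = 31.2%, the guest checkout 120/296 = 40.5% → the guest checkout
Email: Flow B 8/35 = 22.9%, the guest checkout 250/753 = 33.2% → the guest checkout
Overall: Flow B 491/1009 = 48.7%, the guest checkout 386/1073 = 36.0% → Flow B
The guest checkout wins each traffic group but Flow B wins overall — the comparison reverses. The guest checkout's sessions skew toward email, which has a lower base rate.

No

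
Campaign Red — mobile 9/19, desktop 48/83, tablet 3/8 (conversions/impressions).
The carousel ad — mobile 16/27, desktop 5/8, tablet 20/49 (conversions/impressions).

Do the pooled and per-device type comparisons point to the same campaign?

Mobile: Campaign Red 9/19 = 47.4%, the carousel ad 16/27 = 59.3% → the carousel ad
Desktop: Campaign Red 48/83 = 57.8%, the carousel ad 5/8 = 62.5% → the carousel ad
Tablet: Campaign Red 3/8 = 37.5%, the carousel ad 20/49 = 40.8% → the carousel ad
Overall: Campaign Red 60/110 = 54.5%, the carousel ad 41/84 = 48.8% → Campaign Red
The carousel ad wins each device group but Campaign Red wins overall — the comparison reverses. The carousel ad's impressions skew toward tablet, which has a lower base rate.

No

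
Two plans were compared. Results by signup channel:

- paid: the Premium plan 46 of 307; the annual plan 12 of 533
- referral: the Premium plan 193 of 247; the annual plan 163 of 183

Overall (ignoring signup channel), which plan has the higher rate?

the Premium plan

Paid: the Premium plan 46/307 = 15.0%, the annual plan 12/533 = 2.3% → the Premium plan
Referral: the Premium plan 193/247 = 78.1%, the annual plan 163/183 = 89.1% → the annual plan
Overall: the Premium plan 239/554 = 43.1%, the annual plan 175/716 = 24.4% → the Premium plan
(Neither sweeps every signup group, but the Premium plan has the higher pooled rate.)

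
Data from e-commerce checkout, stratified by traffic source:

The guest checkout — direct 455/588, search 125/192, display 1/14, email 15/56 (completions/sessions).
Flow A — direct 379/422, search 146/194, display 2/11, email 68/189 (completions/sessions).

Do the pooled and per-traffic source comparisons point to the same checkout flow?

Yes

Direct: the guest checkout 455/588 = 77.4%, Flow A 379/422 = 89.8% → Flow A
Search: the guest checkout 125/192 = 65.1%, Flow A 146/194 = 75.3% → Flow A
Display: the guest checkout 1/14 = 7.1%, Flow A 2/11 = 18.2% → Flow A
Email: the guest checkout 15/56 = 26.8%, Flow A 68/189 = 36.0% → Flow A
Overall: the guest checkout 596/850 = 70.1%, Flow A 595/816 = 72.9% → Flow A
Flow A wins overall and in every traffic group — no reversal.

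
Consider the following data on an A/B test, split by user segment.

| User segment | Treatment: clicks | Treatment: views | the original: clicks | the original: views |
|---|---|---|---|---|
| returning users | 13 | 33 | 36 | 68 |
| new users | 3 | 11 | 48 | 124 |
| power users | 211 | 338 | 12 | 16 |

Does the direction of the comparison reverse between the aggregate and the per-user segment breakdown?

Returning users: Treatment 13/33 = 39.4%, the original 36/68 = 52.9% → the original
New users: Treatment 3/11 = 27.3%, the original 48/124 = 38.7% → the original
Power users: Treatment 211/338 = 62.4%, the original 12/16 = 75.0% → the original
Overall: Treatment 227/382 = 59.4%, the original 96/208 = 46.2% → Treatment
The original wins each user group but Treatment wins overall — the comparison reverses. The original's views skew toward new users, which has a lower base rate.

Yes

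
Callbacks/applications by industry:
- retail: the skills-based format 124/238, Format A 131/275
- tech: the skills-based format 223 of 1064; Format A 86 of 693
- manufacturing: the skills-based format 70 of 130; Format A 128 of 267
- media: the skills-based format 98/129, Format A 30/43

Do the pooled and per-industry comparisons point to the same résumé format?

Yes

Retail: the skills-based format 124/238 = 52.1%, Format A 131/275 = 47.6% → the skills-based format
Tech: the skills-based format 223/1064 = 21.0%, Format A 86/693 = 12.4% → the skills-based format
Manufacturing: the skills-based format 70/130 = 53.8%, Format A 128/267 = 47.9% → the skills-based format
Media: the skills-based format 98/129 = 76.0%, Format A 30/43 = 69.8% → the skills-based format
Overall: the skills-based format 515/1561 = 33.0%, Format A 375/1278 = 29.3% → the skills-based format
The skills-based format wins overall and in every industry group — no reversal.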